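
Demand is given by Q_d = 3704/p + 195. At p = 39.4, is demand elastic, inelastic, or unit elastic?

At p = 39.4, Q_d = 289.0102.
dQ_d/dp = −3704/p² = −2.386.
Point elasticity E = (dQ_d/dp)·(p/Q_d) = -2.386 × 39.4/289.0102 ≈ -0.325.
|E| ≈ 0.325 < 1, so demand is inelastic.

inelastic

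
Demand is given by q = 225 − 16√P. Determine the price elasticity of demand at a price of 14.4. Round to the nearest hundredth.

At P = 14.4, q = 164.2843.
dq/dP = −16/(2√P) = −16/(2·3.7947).
Point elasticity E = (dq/dP)·(P/q) = -2.1082 × 14.4/164.2843 ≈ -0.18.
|E| < 1, so demand is inelastic at this price.

-0.18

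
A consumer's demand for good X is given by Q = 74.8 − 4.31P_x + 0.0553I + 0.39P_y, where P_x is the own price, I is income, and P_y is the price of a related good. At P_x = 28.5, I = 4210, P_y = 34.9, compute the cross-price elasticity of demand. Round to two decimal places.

0.07

Q = 74.8 − 4.31(28.5) + 0.0553(4210) + 0.39(34.9) = 74.8 − 122.835 + 232.813 + 13.611 = 198.389.
∂Q/∂P_y = +0.39, so E_xy = 0.39·(34.9/198.389) ≈ 0.07.
E_xy > 0: the goods are substitutes.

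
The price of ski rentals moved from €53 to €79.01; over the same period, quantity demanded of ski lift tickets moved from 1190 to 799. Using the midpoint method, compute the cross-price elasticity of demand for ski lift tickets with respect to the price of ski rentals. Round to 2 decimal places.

-1.00

%ΔQ_x = (799 − 1190)/[(1190+799)/2] = -391/994.5 ≈ -0.3932.
%ΔP_y = (79.01 − 53)/[(53+79.01)/2] ≈ 0.3941.
E_xy = -0.3932/0.3941 ≈ -1.00.
E_xy < 0, so ski lift tickets and ski rentals are complements.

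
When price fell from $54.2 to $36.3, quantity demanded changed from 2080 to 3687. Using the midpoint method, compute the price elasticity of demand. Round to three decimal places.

-1.409

%Δq = (3687 − 2080)/[(2080 + 3687)/2] = 1607/2883.5 ≈ 0.5573.
%Δp = (36.3 − 54.2)/[(54.2 + 36.3)/2] = -17.9/45.25 ≈ -0.3956.
Arc elasticity E = %Δq/%Δp ≈ 0.5573/-0.3956 ≈ -1.409.
|E| > 1: demand is elastic over this range.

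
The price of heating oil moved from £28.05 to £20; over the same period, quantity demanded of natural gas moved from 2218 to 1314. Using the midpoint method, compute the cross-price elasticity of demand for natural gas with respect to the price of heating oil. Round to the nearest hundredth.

1.53

%ΔQ_x = (1314 − 2218)/[(2218+1314)/2] = -904/1766 ≈ -0.5119.
%ΔP_y = (20 − 28.05)/[(28.05+20)/2] ≈ -0.3351.
E_xy = -0.5119/-0.3351 ≈ 1.53.
E_xy > 0, so natural gas and heating oil are substitutes.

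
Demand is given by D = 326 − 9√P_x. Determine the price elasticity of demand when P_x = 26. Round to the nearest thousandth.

-0.082

At P_x = 26, D = 280.1088.
dD/dP_x = −9/(2√P_x) = −9/(2·5.099).
Point elasticity E = (dD/dP_x)·(P_x/D) = -0.8825 × 26/280.1088 ≈ -0.082.
|E| < 1, so demand is inelastic at this price.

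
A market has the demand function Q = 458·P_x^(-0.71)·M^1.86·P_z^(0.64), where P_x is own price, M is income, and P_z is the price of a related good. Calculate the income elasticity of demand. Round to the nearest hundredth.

1.86

For a Cobb–Douglas (constant-elasticity) form Q = A·M^α·…, the elasticity with respect to M equals the exponent α at every point.
Here the exponent on M is 1.86, so the income elasticity of demand is 1.86.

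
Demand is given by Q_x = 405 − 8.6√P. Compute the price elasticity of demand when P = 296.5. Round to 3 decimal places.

-0.288

At P = 296.5, Q_x = 256.9151.
dQ_x/dP = −8.6/(2√P) = −8.6/(2·17.2192).
Point elasticity E = (dQ_x/dP)·(P/Q_x) = -0.2497 × 296.5/256.9151 ≈ -0.288.
|E| < 1, so demand is inelastic at this price.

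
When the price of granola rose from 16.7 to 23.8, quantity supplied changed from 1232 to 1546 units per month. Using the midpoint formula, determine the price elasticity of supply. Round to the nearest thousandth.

%Δq = (1546 − 1232)/[(1232 + 1546)/2] = 314/1389 ≈ 0.2261.
%Δp = (23.8 − 16.7)/[(16.7 + 23.8)/2] = 7.1/20.25 ≈ 0.3506.
Arc elasticity E = %Δq/%Δp ≈ 0.2261/0.3506 ≈ 0.645.
|E| < 1: supply is inelastic over this range.

0.645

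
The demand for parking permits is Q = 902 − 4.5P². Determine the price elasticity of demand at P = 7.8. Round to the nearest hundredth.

At P = 7.8, Q = 628.22.
dQ/dP = −2·4.5·P = −70.2.
Point elasticity E = (dQ/dP)·(P/Q) = -70.2 × 7.8/628.22 ≈ -0.87.
|E| < 1, so demand is inelastic at this price.

-0.87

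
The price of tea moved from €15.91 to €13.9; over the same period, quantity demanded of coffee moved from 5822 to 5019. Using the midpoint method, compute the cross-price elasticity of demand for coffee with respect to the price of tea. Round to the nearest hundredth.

1.10

%ΔQ_x = (5019 − 5822)/[(5822+5019)/2] = -803/5420.5 ≈ -0.1481.
%ΔP_y = (13.9 − 15.91)/[(15.91+13.9)/2] ≈ -0.1349.
E_xy = -0.1481/-0.1349 ≈ 1.10.
E_xy > 0, so coffee and tea are substitutes.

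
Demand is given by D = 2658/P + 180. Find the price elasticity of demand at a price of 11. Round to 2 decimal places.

-0.57

At P = 11, D = 421.6364.
dD/dP = −2658/P² = −21.9669.
Point elasticity E = (dD/dP)·(P/D) = -21.9669 × 11/421.6364 ≈ -0.57.
|E| < 1, so demand is inelastic at this price.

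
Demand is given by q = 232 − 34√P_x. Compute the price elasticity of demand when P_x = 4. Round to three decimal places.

At P_x = 4, q = 164.
dq/dP_x = −34/(2√P_x) = −34/(2·2).
Point elasticity E = (dq/dP_x)·(P_x/q) = -8.5 × 4/164 ≈ -0.207.
|E| < 1, so demand is inelastic at this price.

-0.207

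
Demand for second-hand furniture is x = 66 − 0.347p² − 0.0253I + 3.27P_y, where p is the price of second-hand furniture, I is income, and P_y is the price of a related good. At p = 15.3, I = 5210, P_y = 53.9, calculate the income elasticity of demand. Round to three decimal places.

-4.512

At the given point, x = 66 − 0.347(15.3)² − 0.0253(5210) + 3.27(53.9) = 66 − 81.2292 − 131.813 + 176.253 = 29.2108.
∂x/∂I = −0.0253, so E_I = -0.0253·(5210/29.2108) ≈ -4.512.
E_I < 0: inferior good.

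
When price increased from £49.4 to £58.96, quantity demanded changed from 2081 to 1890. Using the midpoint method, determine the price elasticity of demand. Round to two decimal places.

-0.55

%Δq = (1890 − 2081)/[(2081 + 1890)/2] = -191/1985.5 ≈ -0.0962.
%ΔP = (58.96 − 49.4)/[(49.4 + 58.96)/2] = 9.56/54.18 ≈ 0.1764.
Arc elasticity E = %Δq/%ΔP ≈ -0.0962/0.1764 ≈ -0.55.
|E| < 1: demand is inelastic over this range.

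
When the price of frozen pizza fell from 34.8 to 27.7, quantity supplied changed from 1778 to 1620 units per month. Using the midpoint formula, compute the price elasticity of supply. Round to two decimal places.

%Δq = (1620 − 1778)/[(1778 + 1620)/2] = -158/1699 ≈ -0.0930.
%ΔP = (27.7 − 34.8)/[(34.8 + 27.7)/2] = -7.1/31.25 ≈ -0.2272.
Arc elasticity E = %Δq/%ΔP ≈ -0.0930/-0.2272 ≈ 0.41.
|E| < 1: supply is inelastic over this range.

0.41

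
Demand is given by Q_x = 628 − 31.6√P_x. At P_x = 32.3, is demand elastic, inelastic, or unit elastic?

At P_x = 32.3, Q_x = 448.4074.
dQ_x/dP_x = −31.6/(2√P_x) = −31.6/(2·5.6833).
Point elasticity E = (dQ_x/dP_x)·(P_x/Q_x) = -2.7801 × 32.3/448.4074 ≈ -0.200.
|E| ≈ 0.200 < 1, so demand is inelastic.

inelastic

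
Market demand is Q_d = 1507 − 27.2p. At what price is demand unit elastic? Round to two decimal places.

27.70

For linear demand Q_d = a − bp, E = −bp/(a − bp). |E| = 1 ⇒ bp = a − bp ⇒ p = a/(2b).
p = 1507/(2·27.2) ≈ 27.70.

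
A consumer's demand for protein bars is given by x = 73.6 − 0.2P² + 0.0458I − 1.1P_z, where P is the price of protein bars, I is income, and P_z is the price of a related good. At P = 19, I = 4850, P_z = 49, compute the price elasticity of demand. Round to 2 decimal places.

-0.85

Evaluating quantity at (P, I, P_z) gives x = 73.6 − 0.2(19)² + 0.0458(4850) − 1.1(49) = 73.6 − 72.2 + 222.13 − 53.9 = 169.63.
∂x/∂P = −2·0.2·P = -7.6, so E_p = -7.6·(19/169.63) ≈ -0.85.
|E_p| < 1: demand is inelastic.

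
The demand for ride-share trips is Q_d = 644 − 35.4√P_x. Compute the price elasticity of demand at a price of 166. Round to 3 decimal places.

-1.214

At P_x = 166, Q_d = 187.9029.
dQ_d/dP_x = −35.4/(2√P_x) = −35.4/(2·12.8841).
Point elasticity E = (dQ_d/dP_x)·(P_x/Q_d) = -1.3738 × 166/187.9029 ≈ -1.214.
|E| > 1, so demand is elastic at this price.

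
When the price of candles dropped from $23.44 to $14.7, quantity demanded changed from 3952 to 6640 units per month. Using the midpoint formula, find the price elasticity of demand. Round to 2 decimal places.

-1.11

%ΔQ = (6640 − 3952)/[(3952 + 6640)/2] = 2688/5296 ≈ 0.5076.
%ΔP = (14.7 − 23.44)/[(23.44 + 14.7)/2] = -8.74/19.07 ≈ -0.4583.
Arc elasticity E = %ΔQ/%ΔP ≈ 0.5076/-0.4583 ≈ -1.11.
|E| > 1: demand is elastic over this range.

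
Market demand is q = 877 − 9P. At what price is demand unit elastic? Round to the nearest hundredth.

For linear demand q = a − bP, E = −bP/(a − bP). |E| = 1 ⇒ bP = a − bP ⇒ P = a/(2b).
P = 877/(2·9) ≈ 48.72.

48.72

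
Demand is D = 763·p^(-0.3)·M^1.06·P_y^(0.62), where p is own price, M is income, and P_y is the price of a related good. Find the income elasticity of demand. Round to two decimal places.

1.06

For a Cobb–Douglas (constant-elasticity) form D = A·M^α·…, the elasticity with respect to M equals the exponent α at every point.
Here the exponent on M is 1.06, so the income elasticity of demand is 1.06.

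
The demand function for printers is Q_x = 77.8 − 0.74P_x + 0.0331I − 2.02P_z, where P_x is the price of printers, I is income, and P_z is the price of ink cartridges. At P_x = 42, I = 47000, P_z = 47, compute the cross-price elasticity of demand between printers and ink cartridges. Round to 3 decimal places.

Q_x = 77.8 − 0.74(42) + 0.0331(47000) − 2.02(47) = 77.8 − 31.08 + 1555.7 − 94.94 = 1507.48.
∂Q_x/∂P_z = −2.02, so E_xy = -2.02·(47/1507.48) ≈ -0.063.
E_xy < 0: the goods are complements.

-0.063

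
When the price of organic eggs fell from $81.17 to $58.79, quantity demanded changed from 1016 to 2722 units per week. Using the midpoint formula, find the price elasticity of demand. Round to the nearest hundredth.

-2.85

%ΔQ = (2722 − 1016)/[(1016 + 2722)/2] = 1706/1869 ≈ 0.9128.
%Δp = (58.79 − 81.17)/[(81.17 + 58.79)/2] = -22.38/69.98 ≈ -0.3198.
Arc elasticity E = %ΔQ/%Δp ≈ 0.9128/-0.3198 ≈ -2.85.
|E| > 1: demand is elastic over this range.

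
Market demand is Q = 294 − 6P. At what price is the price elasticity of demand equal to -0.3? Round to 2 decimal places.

Set −bP/(a − bP) = −0.3 ⇒ bP = 0.3(a − bP) ⇒ bP(1+0.3) = 0.3·a.
P = 0.3·294/(6·1.3) ≈ 11.31.

11.31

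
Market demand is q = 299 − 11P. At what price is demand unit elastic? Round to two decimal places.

13.59

For linear demand q = a − bP, E = −bP/(a − bP). |E| = 1 ⇒ bP = a − bP ⇒ P = a/(2b).
P = 299/(2·11) ≈ 13.59.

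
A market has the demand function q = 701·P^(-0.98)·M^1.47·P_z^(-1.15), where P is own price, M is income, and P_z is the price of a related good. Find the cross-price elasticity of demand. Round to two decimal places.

For a Cobb–Douglas (constant-elasticity) form q = A·P_z^α·…, the elasticity with respect to P_z equals the exponent α at every point.
Here the exponent on P_z is -1.15, so the cross-price elasticity of demand is -1.15.

-1.15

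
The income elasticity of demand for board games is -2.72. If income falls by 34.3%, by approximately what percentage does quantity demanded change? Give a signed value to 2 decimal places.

%ΔQ ≈ E × %ΔI = (-2.72) × (-34.3%) ≈ 93.30%.

93.30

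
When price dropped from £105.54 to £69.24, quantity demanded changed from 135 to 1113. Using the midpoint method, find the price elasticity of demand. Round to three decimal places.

%Δq = (1113 − 135)/[(135 + 1113)/2] = 978/624 ≈ 1.5673.
%Δp = (69.24 − 105.54)/[(105.54 + 69.24)/2] = -36.3/87.39 ≈ -0.4154.
Arc elasticity E = %Δq/%Δp ≈ 1.5673/-0.4154 ≈ -3.773.
|E| > 1: demand is elastic over this range.

-3.773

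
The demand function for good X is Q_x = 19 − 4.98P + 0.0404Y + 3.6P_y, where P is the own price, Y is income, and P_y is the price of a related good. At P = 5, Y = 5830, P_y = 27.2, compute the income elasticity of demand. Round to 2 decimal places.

Substituting, Q_x = 19 − 4.98(5) + 0.0404(5830) + 3.6(27.2) = 19 − 24.9 + 235.532 + 97.92 = 327.552.
∂Q_x/∂Y = +0.0404, so E_I = 0.0404·(5830/327.552) ≈ 0.72.
E_I ∈ (0,1): normal good (necessity).

0.72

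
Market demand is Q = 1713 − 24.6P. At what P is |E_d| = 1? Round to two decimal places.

For linear demand Q = a − bP, E = −bP/(a − bP). |E| = 1 ⇒ bP = a − bP ⇒ P = a/(2b).
P = 1713/(2·24.6) ≈ 34.82.

34.82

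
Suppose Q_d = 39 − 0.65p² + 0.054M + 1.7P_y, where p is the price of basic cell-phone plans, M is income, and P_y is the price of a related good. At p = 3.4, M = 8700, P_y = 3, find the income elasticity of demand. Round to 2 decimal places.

0.93

First evaluate Q_d: 39 − 0.65(3.4)² + 0.054(8700) + 1.7(3) = 39 − 7.514 + 469.8 + 5.1 = 506.386.
∂Q_d/∂M = +0.054, so E_I = 0.054·(8700/506.386) ≈ 0.93.
E_I ∈ (0,1): normal good (necessity).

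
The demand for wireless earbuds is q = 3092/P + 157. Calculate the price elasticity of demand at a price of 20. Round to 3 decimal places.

At P = 20, q = 311.6.
dq/dP = −3092/P² = −7.73.
Point elasticity E = (dq/dP)·(P/q) = -7.73 × 20/311.6 ≈ -0.496.
|E| < 1, so demand is inelastic at this price.

-0.496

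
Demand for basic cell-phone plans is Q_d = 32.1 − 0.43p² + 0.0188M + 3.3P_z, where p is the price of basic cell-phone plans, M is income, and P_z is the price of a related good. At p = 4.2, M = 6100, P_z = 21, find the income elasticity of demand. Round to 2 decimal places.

0.55

At the given point, Q_d = 32.1 − 0.43(4.2)² + 0.0188(6100) + 3.3(21) = 32.1 − 7.5852 + 114.68 + 69.3 = 208.4948.
∂Q_d/∂M = +0.0188, so E_I = 0.0188·(6100/208.4948) ≈ 0.55.
E_I ∈ (0,1): normal good (necessity).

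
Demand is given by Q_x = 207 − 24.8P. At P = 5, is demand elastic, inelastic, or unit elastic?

At P = 5, Q_x = 83.
dQ_x/dP = −24.8.
Point elasticity E = (dQ_x/dP)·(P/Q_x) = -24.8 × 5/83 ≈ -1.494.
|E| ≈ 1.494 > 1, so demand is elastic.

elastic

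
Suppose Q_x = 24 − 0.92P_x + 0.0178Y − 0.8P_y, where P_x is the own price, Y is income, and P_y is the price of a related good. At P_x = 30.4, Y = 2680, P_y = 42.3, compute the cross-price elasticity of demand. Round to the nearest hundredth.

Q_x = 24 − 0.92(30.4) + 0.0178(2680) − 0.8(42.3) = 24 − 27.968 + 47.704 − 33.84 = 9.896.
∂Q_x/∂P_y = −0.8, so E_xy = -0.8·(42.3/9.896) ≈ -3.42.
E_xy < 0: the goods are complements.

-3.42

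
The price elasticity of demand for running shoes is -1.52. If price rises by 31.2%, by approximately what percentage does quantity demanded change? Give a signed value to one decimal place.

-47.4

%ΔQ ≈ E × %ΔP = (-1.52) × (31.2%) ≈ -47.4%.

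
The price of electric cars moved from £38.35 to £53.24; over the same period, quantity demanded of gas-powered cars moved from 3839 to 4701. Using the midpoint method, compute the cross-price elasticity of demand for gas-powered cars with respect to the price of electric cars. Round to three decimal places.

%ΔQ_x = (4701 − 3839)/[(3839+4701)/2] = 862/4270 ≈ 0.2019.
%ΔP_y = (53.24 − 38.35)/[(38.35+53.24)/2] ≈ 0.3251.
E_xy = 0.2019/0.3251 ≈ 0.621.
E_xy > 0, so gas-powered cars and electric cars are substitutes.

0.621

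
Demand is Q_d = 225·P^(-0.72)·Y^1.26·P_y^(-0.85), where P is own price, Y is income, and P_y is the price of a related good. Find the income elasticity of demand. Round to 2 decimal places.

For a Cobb–Douglas (constant-elasticity) form Q_d = A·Y^α·…, the elasticity with respect to Y equals the exponent α at every point.
Here the exponent on Y is 1.26, so the income elasticity of demand is 1.26.

1.26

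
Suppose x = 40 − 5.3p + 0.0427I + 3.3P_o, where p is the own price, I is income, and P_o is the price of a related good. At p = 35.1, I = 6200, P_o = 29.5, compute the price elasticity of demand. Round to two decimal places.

x = 40 − 5.3(35.1) + 0.0427(6200) + 3.3(29.5) = 40 − 186.03 + 264.74 + 97.35 = 216.06.
∂x/∂p = −5.3, so E_p = (−5.3)·(35.1/216.06) ≈ -0.86.
|E_p| < 1: demand is inelastic.

-0.86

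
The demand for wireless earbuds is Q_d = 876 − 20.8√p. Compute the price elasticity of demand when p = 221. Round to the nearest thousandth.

-0.273

At p = 221, Q_d = 566.7858.
dQ_d/dp = −20.8/(2√p) = −20.8/(2·14.8661).
Point elasticity E = (dQ_d/dp)·(p/Q_d) = -0.6996 × 221/566.7858 ≈ -0.273.
|E| < 1, so demand is inelastic at this price.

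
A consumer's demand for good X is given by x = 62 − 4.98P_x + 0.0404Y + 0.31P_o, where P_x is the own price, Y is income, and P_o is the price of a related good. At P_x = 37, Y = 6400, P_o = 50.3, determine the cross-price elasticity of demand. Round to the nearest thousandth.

At the given point, x = 62 − 4.98(37) + 0.0404(6400) + 0.31(50.3) = 62 − 184.26 + 258.56 + 15.593 = 151.893.
∂x/∂P_o = +0.31, so E_xy = 0.31·(50.3/151.893) ≈ 0.103.
E_xy > 0: the goods are substitutes.

0.103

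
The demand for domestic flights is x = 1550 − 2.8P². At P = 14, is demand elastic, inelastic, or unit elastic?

elastic

At P = 14, x = 1001.2.
dx/dP = −2·2.8·P = −78.4.
Point elasticity E = (dx/dP)·(P/x) = -78.4 × 14/1001.2 ≈ -1.096.
|E| ≈ 1.096 > 1, so demand is elastic.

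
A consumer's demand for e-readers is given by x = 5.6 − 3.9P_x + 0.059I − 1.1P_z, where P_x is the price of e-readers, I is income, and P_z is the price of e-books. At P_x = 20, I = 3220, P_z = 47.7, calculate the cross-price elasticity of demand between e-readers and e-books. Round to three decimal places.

Substituting, x = 5.6 − 3.9(20) + 0.059(3220) − 1.1(47.7) = 5.6 − 78 + 189.98 − 52.47 = 65.11.
∂x/∂P_z = −1.1, so E_xy = -1.1·(47.7/65.11) ≈ -0.806.
E_xy < 0: the goods are complements.

-0.806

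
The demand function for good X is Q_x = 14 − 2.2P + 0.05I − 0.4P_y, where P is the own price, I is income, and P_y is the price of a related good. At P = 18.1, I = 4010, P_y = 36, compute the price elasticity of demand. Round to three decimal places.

-0.248

Evaluating quantity at (P, I, P_y) gives Q_x = 14 − 2.2(18.1) + 0.05(4010) − 0.4(36) = 14 − 39.82 + 200.5 − 14.4 = 160.28.
∂Q_x/∂P = −2.2, so E_p = (−2.2)·(18.1/160.28) ≈ -0.248.
|E_p| < 1: demand is inelastic.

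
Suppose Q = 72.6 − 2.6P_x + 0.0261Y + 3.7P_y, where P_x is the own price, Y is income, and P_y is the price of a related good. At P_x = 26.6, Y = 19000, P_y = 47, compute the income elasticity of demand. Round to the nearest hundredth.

First evaluate Q: 72.6 − 2.6(26.6) + 0.0261(19000) + 3.7(47) = 72.6 − 69.16 + 495.9 + 173.9 = 673.24.
∂Q/∂Y = +0.0261, so E_I = 0.0261·(19000/673.24) ≈ 0.74.
E_I ∈ (0,1): normal good (necessity).

0.74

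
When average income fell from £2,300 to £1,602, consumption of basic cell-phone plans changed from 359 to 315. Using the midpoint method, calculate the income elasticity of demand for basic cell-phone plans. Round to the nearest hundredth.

%ΔQ = (315 − 359)/[(359+315)/2] = -44/337 ≈ -0.1306.
%ΔM = (1,602 − 2,300)/[(2,300+1,602)/2] = -698/1951 ≈ -0.3578.
E_I = %ΔQ/%ΔM ≈ 0.36.
E_I ∈ (0,1): normal good (necessity).

0.36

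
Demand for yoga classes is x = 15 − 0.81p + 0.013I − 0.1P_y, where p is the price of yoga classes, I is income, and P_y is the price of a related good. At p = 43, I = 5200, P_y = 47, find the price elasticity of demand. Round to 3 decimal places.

First evaluate x: 15 − 0.81(43) + 0.013(5200) − 0.1(47) = 15 − 34.83 + 67.6 − 4.7 = 43.07.
∂x/∂p = −0.81, so E_p = (−0.81)·(43/43.07) ≈ -0.809.
|E_p| < 1: demand is inelastic.

-0.809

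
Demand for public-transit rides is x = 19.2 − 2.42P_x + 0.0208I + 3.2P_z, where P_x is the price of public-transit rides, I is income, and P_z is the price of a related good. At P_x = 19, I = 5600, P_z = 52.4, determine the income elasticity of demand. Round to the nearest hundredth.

0.45

Substituting, x = 19.2 − 2.42(19) + 0.0208(5600) + 3.2(52.4) = 19.2 − 45.98 + 116.48 + 167.68 = 257.38.
∂x/∂I = +0.0208, so E_I = 0.0208·(5600/257.38) ≈ 0.45.
E_I ∈ (0,1): normal good (necessity).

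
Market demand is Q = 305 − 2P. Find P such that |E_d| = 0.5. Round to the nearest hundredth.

Set −bP/(a − bP) = −0.5 ⇒ bP = 0.5(a − bP) ⇒ bP(1+0.5) = 0.5·a.
P = 0.5·305/(2·1.5) ≈ 50.83.

50.83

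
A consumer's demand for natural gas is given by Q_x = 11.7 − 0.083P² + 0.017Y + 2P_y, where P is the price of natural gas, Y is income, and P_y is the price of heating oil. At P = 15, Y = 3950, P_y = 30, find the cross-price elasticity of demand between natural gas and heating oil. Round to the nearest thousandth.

0.499

Evaluating quantity at (P, Y, P_y) gives Q_x = 11.7 − 0.083(15)² + 0.017(3950) + 2(30) = 11.7 − 18.675 + 67.15 + 60 = 120.175.
∂Q_x/∂P_y = +2, so E_xy = 2·(30/120.175) ≈ 0.499.
E_xy > 0: the goods are substitutes.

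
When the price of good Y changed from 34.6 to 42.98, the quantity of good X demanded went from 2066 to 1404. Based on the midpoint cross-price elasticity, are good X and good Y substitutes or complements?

complements

%ΔQ_x = (1404 − 2066)/[(2066+1404)/2] = -662/1735 ≈ -0.3816.
%ΔP_y = (42.98 − 34.6)/[(34.6+42.98)/2] ≈ 0.2160.
E_xy = -0.3816/0.2160 ≈ -1.766.
E_xy < 0, so the goods are complements.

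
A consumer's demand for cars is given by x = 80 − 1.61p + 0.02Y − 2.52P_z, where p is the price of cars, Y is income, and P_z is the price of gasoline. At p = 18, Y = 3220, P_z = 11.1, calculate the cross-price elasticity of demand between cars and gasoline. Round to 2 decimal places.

First evaluate x: 80 − 1.61(18) + 0.02(3220) − 2.52(11.1) = 80 − 28.98 + 64.4 − 27.972 = 87.448.
∂x/∂P_z = −2.52, so E_xy = -2.52·(11.1/87.448) ≈ -0.32.
E_xy < 0: the goods are complements.

-0.32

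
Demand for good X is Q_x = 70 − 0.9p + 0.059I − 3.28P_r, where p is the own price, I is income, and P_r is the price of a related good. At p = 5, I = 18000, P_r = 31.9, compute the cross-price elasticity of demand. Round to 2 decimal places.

Evaluating quantity at (p, I, P_r) gives Q_x = 70 − 0.9(5) + 0.059(18000) − 3.28(31.9) = 70 − 4.5 + 1062 − 104.632 = 1022.868.
∂Q_x/∂P_r = −3.28, so E_xy = -3.28·(31.9/1022.868) ≈ -0.10.
E_xy < 0: the goods are complements.

-0.10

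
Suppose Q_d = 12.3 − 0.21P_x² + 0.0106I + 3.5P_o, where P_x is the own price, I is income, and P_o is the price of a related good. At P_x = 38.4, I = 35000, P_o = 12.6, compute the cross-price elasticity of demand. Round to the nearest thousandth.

Q_d = 12.3 − 0.21(38.4)² + 0.0106(35000) + 3.5(12.6) = 12.3 − 309.6576 + 371 + 44.1 = 117.7424.
∂Q_d/∂P_o = +3.5, so E_xy = 3.5·(12.6/117.7424) ≈ 0.375.
E_xy > 0: the goods are substitutes.

0.375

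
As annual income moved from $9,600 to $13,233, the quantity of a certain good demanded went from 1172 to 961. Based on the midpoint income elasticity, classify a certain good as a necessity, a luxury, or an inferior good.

inferior

%ΔQ = (961 − 1172)/[(1172+961)/2] = -211/1066.5 ≈ -0.1978.
%ΔI = (13,233 − 9,600)/[(9,600+13,233)/2] = 3633/11416.5 ≈ 0.3182.
E_I = %ΔQ/%ΔI ≈ -0.622.
E_I < 0: inferior good.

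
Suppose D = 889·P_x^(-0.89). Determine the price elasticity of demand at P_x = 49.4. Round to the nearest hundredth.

-0.89

For a Cobb–Douglas (constant-elasticity) form D = A·P_x^α·…, the elasticity with respect to P_x equals the exponent α at every point.
Here the exponent on P_x is -0.89, so the price elasticity of demand is -0.89.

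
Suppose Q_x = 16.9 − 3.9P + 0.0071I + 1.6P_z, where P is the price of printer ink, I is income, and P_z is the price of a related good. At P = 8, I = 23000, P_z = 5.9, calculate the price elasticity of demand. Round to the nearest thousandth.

-0.197

First evaluate Q_x: 16.9 − 3.9(8) + 0.0071(23000) + 1.6(5.9) = 16.9 − 31.2 + 163.3 + 9.44 = 158.44.
∂Q_x/∂P = −3.9, so E_p = (−3.9)·(8/158.44) ≈ -0.197.
|E_p| < 1: demand is inelastic.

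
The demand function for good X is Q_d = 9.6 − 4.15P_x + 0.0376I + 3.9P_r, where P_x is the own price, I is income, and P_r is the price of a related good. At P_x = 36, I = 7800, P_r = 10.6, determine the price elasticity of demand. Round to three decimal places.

Substituting, Q_d = 9.6 − 4.15(36) + 0.0376(7800) + 3.9(10.6) = 9.6 − 149.4 + 293.28 + 41.34 = 194.82.
∂Q_d/∂P_x = −4.15, so E_p = (−4.15)·(36/194.82) ≈ -0.767.
|E_p| < 1: demand is inelastic.

-0.767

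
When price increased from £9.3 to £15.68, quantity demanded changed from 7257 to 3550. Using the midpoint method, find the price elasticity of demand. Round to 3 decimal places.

%Δq = (3550 − 7257)/[(7257 + 3550)/2] = -3707/5403.5 ≈ -0.6860.
%ΔP = (15.68 − 9.3)/[(9.3 + 15.68)/2] = 6.38/12.49 ≈ 0.5108.
Arc elasticity E = %Δq/%ΔP ≈ -0.6860/0.5108 ≈ -1.343.
|E| > 1: demand is elastic over this range.

-1.343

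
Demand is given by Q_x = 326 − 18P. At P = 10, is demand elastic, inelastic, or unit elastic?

elastic

At P = 10, Q_x = 146.
dQ_x/dP = −18.
Point elasticity E = (dQ_x/dP)·(P/Q_x) = -18 × 10/146 ≈ -1.233.
|E| ≈ 1.233 > 1, so demand is elastic.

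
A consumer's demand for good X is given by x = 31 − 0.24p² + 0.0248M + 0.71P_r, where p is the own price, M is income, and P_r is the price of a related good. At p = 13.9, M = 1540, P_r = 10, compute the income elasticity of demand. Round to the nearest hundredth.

Substituting, x = 31 − 0.24(13.9)² + 0.0248(1540) + 0.71(10) = 31 − 46.3704 + 38.192 + 7.1 = 29.9216.
∂x/∂M = +0.0248, so E_I = 0.0248·(1540/29.9216) ≈ 1.28.
E_I > 1: normal good (luxury).

1.28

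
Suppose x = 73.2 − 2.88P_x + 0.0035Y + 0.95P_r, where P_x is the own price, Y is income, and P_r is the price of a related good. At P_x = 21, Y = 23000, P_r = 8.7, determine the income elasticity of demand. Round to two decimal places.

At the given point, x = 73.2 − 2.88(21) + 0.0035(23000) + 0.95(8.7) = 73.2 − 60.48 + 80.5 + 8.265 = 101.485.
∂x/∂Y = +0.0035, so E_I = 0.0035·(23000/101.485) ≈ 0.79.
E_I ∈ (0,1): normal good (necessity).

0.79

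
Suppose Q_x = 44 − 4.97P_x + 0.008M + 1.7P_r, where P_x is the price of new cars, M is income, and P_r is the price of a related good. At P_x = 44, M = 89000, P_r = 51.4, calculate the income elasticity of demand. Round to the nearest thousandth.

First evaluate Q_x: 44 − 4.97(44) + 0.008(89000) + 1.7(51.4) = 44 − 218.68 + 712 + 87.38 = 624.7.
∂Q_x/∂M = +0.008, so E_I = 0.008·(89000/624.7) ≈ 1.140.
E_I > 1: normal good (luxury).

1.140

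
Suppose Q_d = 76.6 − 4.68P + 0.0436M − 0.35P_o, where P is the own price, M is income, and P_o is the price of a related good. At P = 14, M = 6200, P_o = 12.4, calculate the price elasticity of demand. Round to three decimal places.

-0.236

Substituting, Q_d = 76.6 − 4.68(14) + 0.0436(6200) − 0.35(12.4) = 76.6 − 65.52 + 270.32 − 4.34 = 277.06.
∂Q_d/∂P = −4.68, so E_p = (−4.68)·(14/277.06) ≈ -0.236.
|E_p| < 1: demand is inelastic.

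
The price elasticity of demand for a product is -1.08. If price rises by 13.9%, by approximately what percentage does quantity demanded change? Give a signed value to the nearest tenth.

%ΔQ ≈ E × %ΔP = (-1.08) × (13.9%) ≈ -15.0%.

-15.0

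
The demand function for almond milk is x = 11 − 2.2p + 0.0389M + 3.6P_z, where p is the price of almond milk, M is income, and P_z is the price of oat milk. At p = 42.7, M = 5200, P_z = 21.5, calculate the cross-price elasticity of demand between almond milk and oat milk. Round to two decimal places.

First evaluate x: 11 − 2.2(42.7) + 0.0389(5200) + 3.6(21.5) = 11 − 93.94 + 202.28 + 77.4 = 196.74.
∂x/∂P_z = +3.6, so E_xy = 3.6·(21.5/196.74) ≈ 0.39.
E_xy > 0: the goods are substitutes.

0.39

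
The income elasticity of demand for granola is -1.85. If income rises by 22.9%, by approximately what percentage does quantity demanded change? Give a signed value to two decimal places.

%ΔQ ≈ E × %ΔI = (-1.85) × (22.9%) ≈ -42.37%.

-42.37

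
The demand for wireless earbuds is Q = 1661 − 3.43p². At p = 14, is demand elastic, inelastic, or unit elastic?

At p = 14, Q = 988.72.
dQ/dp = −2·3.43·p = −96.04.
Point elasticity E = (dQ/dp)·(p/Q) = -96.04 × 14/988.72 ≈ -1.360.
|E| ≈ 1.360 > 1, so demand is elastic.

elastic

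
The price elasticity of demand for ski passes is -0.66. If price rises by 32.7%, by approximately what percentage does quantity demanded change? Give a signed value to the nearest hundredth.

-21.58

%ΔQ ≈ E × %ΔP = (-0.66) × (32.7%) ≈ -21.58%.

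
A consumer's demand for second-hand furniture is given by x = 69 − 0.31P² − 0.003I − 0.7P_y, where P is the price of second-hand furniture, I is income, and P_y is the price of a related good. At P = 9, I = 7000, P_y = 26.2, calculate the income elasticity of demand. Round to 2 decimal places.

-4.62

At the given point, x = 69 − 0.31(9)² − 0.003(7000) − 0.7(26.2) = 69 − 25.11 − 21 − 18.34 = 4.55.
∂x/∂I = −0.003, so E_I = -0.003·(7000/4.55) ≈ -4.62.
E_I < 0: inferior good.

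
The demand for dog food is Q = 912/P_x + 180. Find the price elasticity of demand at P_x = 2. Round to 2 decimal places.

-0.72

At P_x = 2, Q = 636.
dQ/dP_x = −912/P_x² = −228.
Point elasticity E = (dQ/dP_x)·(P_x/Q) = -228 × 2/636 ≈ -0.72.
|E| < 1, so demand is inelastic at this price.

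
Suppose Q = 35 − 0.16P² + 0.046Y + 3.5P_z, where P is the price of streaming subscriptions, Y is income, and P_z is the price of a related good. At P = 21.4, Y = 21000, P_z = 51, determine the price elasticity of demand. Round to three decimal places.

-0.132

At the given point, Q = 35 − 0.16(21.4)² + 0.046(21000) + 3.5(51) = 35 − 73.2736 + 966 + 178.5 = 1106.2264.
∂Q/∂P = −2·0.16·P = -6.848, so E_p = -6.848·(21.4/1106.2264) ≈ -0.132.
|E_p| < 1: demand is inelastic.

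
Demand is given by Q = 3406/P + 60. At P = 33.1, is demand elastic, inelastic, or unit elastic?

inelastic

At P = 33.1, Q = 162.9003.
dQ/dP = −3406/P² = −3.1088.
Point elasticity E = (dQ/dP)·(P/Q) = -3.1088 × 33.1/162.9003 ≈ -0.632.
|E| ≈ 0.632 < 1, so demand is inelastic.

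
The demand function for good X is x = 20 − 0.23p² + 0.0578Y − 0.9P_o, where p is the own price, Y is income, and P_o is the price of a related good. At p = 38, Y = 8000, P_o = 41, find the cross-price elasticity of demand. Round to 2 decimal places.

-0.33

Evaluating quantity at (p, Y, P_o) gives x = 20 − 0.23(38)² + 0.0578(8000) − 0.9(41) = 20 − 332.12 + 462.4 − 36.9 = 113.38.
∂x/∂P_o = −0.9, so E_xy = -0.9·(41/113.38) ≈ -0.33.
E_xy < 0: the goods are complements.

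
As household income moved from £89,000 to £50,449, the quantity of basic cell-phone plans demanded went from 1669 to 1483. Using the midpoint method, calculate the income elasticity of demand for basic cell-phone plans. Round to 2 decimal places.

%ΔQ = (1483 − 1669)/[(1669+1483)/2] = -186/1576 ≈ -0.1180.
%ΔI = (50,449 − 89,000)/[(89,000+50,449)/2] = -38551/69724.5 ≈ -0.5529.
E_I = %ΔQ/%ΔI ≈ 0.21.
E_I ∈ (0,1): normal good (necessity).

0.21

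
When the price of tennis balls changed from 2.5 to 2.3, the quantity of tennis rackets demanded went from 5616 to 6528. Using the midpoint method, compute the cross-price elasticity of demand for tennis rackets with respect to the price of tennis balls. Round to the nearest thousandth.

%ΔQ_x = (6528 − 5616)/[(5616+6528)/2] = 912/6072 ≈ 0.1502.
%ΔP_y = (2.3 − 2.5)/[(2.5+2.3)/2] ≈ -0.0833.
E_xy = 0.1502/-0.0833 ≈ -1.802.
E_xy < 0, so tennis rackets and tennis balls are complements.

-1.802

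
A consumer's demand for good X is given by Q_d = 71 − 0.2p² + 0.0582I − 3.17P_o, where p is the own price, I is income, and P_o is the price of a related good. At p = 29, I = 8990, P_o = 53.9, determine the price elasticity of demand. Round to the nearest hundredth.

First evaluate Q_d: 71 − 0.2(29)² + 0.0582(8990) − 3.17(53.9) = 71 − 168.2 + 523.218 − 170.863 = 255.155.
∂Q_d/∂p = −2·0.2·p = -11.6, so E_p = -11.6·(29/255.155) ≈ -1.32.
|E_p| > 1: demand is elastic.

-1.32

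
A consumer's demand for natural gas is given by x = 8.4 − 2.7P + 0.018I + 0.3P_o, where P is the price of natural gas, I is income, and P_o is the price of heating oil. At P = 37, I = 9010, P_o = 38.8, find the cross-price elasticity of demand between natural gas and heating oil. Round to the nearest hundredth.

0.14

First evaluate x: 8.4 − 2.7(37) + 0.018(9010) + 0.3(38.8) = 8.4 − 99.9 + 162.18 + 11.64 = 82.32.
∂x/∂P_o = +0.3, so E_xy = 0.3·(38.8/82.32) ≈ 0.14.
E_xy > 0: the goods are substitutes.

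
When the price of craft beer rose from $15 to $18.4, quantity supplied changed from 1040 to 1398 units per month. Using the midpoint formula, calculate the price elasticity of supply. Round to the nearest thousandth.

1.443

%ΔQ = (1398 − 1040)/[(1040 + 1398)/2] = 358/1219 ≈ 0.2937.
%Δp = (18.4 − 15)/[(15 + 18.4)/2] = 3.4/16.7 ≈ 0.2036.
Arc elasticity E = %ΔQ/%Δp ≈ 0.2937/0.2036 ≈ 1.443.
|E| > 1: supply is elastic over this range.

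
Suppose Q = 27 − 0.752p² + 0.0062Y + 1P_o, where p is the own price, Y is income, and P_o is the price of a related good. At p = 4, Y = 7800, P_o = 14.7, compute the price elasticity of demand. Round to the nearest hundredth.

-0.31

At the given point, Q = 27 − 0.752(4)² + 0.0062(7800) + 1(14.7) = 27 − 12.032 + 48.36 + 14.7 = 78.028.
∂Q/∂p = −2·0.752·p = -6.016, so E_p = -6.016·(4/78.028) ≈ -0.31.
|E_p| < 1: demand is inelastic.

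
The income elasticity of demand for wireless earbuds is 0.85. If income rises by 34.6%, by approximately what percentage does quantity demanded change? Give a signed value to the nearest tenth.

29.4

%ΔQ ≈ E × %ΔI = (0.85) × (34.6%) ≈ 29.4%.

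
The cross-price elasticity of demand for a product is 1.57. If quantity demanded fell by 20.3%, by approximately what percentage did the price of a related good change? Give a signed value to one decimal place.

-12.9

%ΔQ ≈ E × %ΔP_y ⇒ %ΔP_y = %ΔQ / E = (-20.3%)/(1.57) ≈ -12.9%.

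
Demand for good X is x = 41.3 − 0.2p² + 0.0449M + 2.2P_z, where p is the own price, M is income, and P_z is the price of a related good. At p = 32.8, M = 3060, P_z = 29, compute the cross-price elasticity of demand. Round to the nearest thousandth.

2.335

Substituting, x = 41.3 − 0.2(32.8)² + 0.0449(3060) + 2.2(29) = 41.3 − 215.168 + 137.394 + 63.8 = 27.326.
∂x/∂P_z = +2.2, so E_xy = 2.2·(29/27.326) ≈ 2.335.
E_xy > 0: the goods are substitutes.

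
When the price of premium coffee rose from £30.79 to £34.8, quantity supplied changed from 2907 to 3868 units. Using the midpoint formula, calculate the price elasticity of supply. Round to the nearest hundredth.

2.32

%ΔQ = (3868 − 2907)/[(2907 + 3868)/2] = 961/3387.5 ≈ 0.2837.
%ΔP = (34.8 − 30.79)/[(30.79 + 34.8)/2] = 4.01/32.795 ≈ 0.1223.
Arc elasticity E = %ΔQ/%ΔP ≈ 0.2837/0.1223 ≈ 2.32.
|E| > 1: supply is elastic over this range.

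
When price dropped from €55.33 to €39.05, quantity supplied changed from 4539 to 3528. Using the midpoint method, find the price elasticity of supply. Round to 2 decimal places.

%ΔQ = (3528 − 4539)/[(4539 + 3528)/2] = -1011/4033.5 ≈ -0.2507.
%Δp = (39.05 − 55.33)/[(55.33 + 39.05)/2] = -16.28/47.19 ≈ -0.3450.
Arc elasticity E = %ΔQ/%Δp ≈ -0.2507/-0.3450 ≈ 0.73.
|E| < 1: supply is inelastic over this range.

0.73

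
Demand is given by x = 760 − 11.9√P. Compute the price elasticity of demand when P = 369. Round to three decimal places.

At P = 369, x = 531.4085.
dx/dP = −11.9/(2√P) = −11.9/(2·19.2094).
Point elasticity E = (dx/dP)·(P/x) = -0.3097 × 369/531.4085 ≈ -0.215.
|E| < 1, so demand is inelastic at this price.

-0.215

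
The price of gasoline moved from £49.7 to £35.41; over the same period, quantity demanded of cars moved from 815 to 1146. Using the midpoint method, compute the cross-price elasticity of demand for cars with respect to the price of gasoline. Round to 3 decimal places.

%ΔQ_x = (1146 − 815)/[(815+1146)/2] = 331/980.5 ≈ 0.3376.
%ΔP_y = (35.41 − 49.7)/[(49.7+35.41)/2] ≈ -0.3358.
E_xy = 0.3376/-0.3358 ≈ -1.005.
E_xy < 0, so cars and gasoline are complements.

-1.005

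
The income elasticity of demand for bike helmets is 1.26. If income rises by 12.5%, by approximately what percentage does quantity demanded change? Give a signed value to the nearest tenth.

15.8

%ΔQ ≈ E × %ΔI = (1.26) × (12.5%) ≈ 15.8%.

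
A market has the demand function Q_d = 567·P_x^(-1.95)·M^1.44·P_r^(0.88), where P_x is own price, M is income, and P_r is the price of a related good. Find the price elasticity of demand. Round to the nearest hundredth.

-1.95

For a Cobb–Douglas (constant-elasticity) form Q_d = A·P_x^α·…, the elasticity with respect to P_x equals the exponent α at every point.
Here the exponent on P_x is -1.95, so the price elasticity of demand is -1.95.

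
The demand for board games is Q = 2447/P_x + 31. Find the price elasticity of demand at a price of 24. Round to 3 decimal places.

At P_x = 24, Q = 132.9583.
dQ/dP_x = −2447/P_x² = −4.2483.
Point elasticity E = (dQ/dP_x)·(P_x/Q) = -4.2483 × 24/132.9583 ≈ -0.767.
|E| < 1, so demand is inelastic at this price.

-0.767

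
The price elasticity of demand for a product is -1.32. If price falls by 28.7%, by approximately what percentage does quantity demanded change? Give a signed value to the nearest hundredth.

%ΔQ ≈ E × %ΔP = (-1.32) × (-28.7%) ≈ 37.88%.

37.88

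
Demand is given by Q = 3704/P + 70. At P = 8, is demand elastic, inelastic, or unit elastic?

At P = 8, Q = 533.
dQ/dP = −3704/P² = −57.875.
Point elasticity E = (dQ/dP)·(P/Q) = -57.875 × 8/533 ≈ -0.869.
|E| ≈ 0.869 < 1, so demand is inelastic.

inelastic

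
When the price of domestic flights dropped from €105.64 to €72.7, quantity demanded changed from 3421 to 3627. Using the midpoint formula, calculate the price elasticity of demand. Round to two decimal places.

%ΔQ = (3627 − 3421)/[(3421 + 3627)/2] = 206/3524 ≈ 0.0585.
%ΔP = (72.7 − 105.64)/[(105.64 + 72.7)/2] = -32.94/89.17 ≈ -0.3694.
Arc elasticity E = %ΔQ/%ΔP ≈ 0.0585/-0.3694 ≈ -0.16.
|E| < 1: demand is inelastic over this range.

-0.16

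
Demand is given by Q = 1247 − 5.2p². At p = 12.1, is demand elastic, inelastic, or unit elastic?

At p = 12.1, Q = 485.668.
dQ/dp = −2·5.2·p = −125.84.
Point elasticity E = (dQ/dp)·(p/Q) = -125.84 × 12.1/485.668 ≈ -3.135.
|E| ≈ 3.135 > 1, so demand is elastic.

elastic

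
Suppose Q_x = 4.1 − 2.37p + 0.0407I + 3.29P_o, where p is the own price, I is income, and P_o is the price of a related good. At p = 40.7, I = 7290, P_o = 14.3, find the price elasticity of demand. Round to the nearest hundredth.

Evaluating quantity at (p, I, P_o) gives Q_x = 4.1 − 2.37(40.7) + 0.0407(7290) + 3.29(14.3) = 4.1 − 96.459 + 296.703 + 47.047 = 251.391.
∂Q_x/∂p = −2.37, so E_p = (−2.37)·(40.7/251.391) ≈ -0.38.
|E_p| < 1: demand is inelastic.

-0.38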